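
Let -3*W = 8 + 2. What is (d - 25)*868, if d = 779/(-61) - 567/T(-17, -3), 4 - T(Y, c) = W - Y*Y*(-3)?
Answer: -5067605340/157319 ≈ -32212.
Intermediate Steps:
W = -10/3 (W = -(8 + 2)/3 = -⅓*10 = -10/3 ≈ -3.3333)
T(Y, c) = 22/3 - 3*Y² (T(Y, c) = 4 - (-10/3 - Y*Y*(-3)) = 4 - (-10/3 - Y²*(-3)) = 4 - (-10/3 - (-3)*Y²) = 4 - (-10/3 + 3*Y²) = 4 + (10/3 - 3*Y²) = 22/3 - 3*Y²)
d = -1905280/157319 (d = 779/(-61) - 567/(22/3 - 3*(-17)²) = 779*(-1/61) - 567/(22/3 - 3*289) = -779/61 - 567/(22/3 - 867) = -779/61 - 567/(-2579/3) = -779/61 - 567*(-3/2579) = -779/61 + 1701/2579 = -1905280/157319 ≈ -12.111)
(d - 25)*868 = (-1905280/157319 - 25)*868 = -5838255/157319*868 = -5067605340/157319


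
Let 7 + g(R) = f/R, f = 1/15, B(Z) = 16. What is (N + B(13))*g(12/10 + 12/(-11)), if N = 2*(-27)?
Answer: 2185/9 ≈ 242.78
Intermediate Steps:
N = -54
f = 1/15 (f = 1*(1/15) = 1/15 ≈ 0.066667)
g(R) = -7 + 1/(15*R)
(N + B(13))*g(12/10 + 12/(-11)) = (-54 + 16)*(-7 + 1/(15*(12/10 + 12/(-11)))) = -38*(-7 + 1/(15*(12*(⅒) + 12*(-1/11)))) = -38*(-7 + 1/(15*(6/5 - 12/11))) = -38*(-7 + 1/(15*(6/55))) = -38*(-7 + (1/15)*(55/6)) = -38*(-7 + 11/18) = -38*(-115/18) = 2185/9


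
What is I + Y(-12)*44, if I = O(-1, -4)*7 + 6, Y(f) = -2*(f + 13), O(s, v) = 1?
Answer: -75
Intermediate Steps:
Y(f) = -26 - 2*f (Y(f) = -2*(13 + f) = -26 - 2*f)
I = 13 (I = 1*7 + 6 = 7 + 6 = 13)
I + Y(-12)*44 = 13 + (-26 - 2*(-12))*44 = 13 + (-26 + 24)*44 = 13 - 2*44 = 13 - 88 = -75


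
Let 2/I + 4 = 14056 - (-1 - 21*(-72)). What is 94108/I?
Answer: 590104214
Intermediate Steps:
I = 2/12541 (I = 2/(-4 + (14056 - (-1 - 21*(-72)))) = 2/(-4 + (14056 - (-1 + 1512))) = 2/(-4 + (14056 - 1*1511)) = 2/(-4 + (14056 - 1511)) = 2/(-4 + 12545) = 2/12541 ≈ 0.00015948)
94108/I = 94108/(2/12541) = 94108*(12541/2) = 590104214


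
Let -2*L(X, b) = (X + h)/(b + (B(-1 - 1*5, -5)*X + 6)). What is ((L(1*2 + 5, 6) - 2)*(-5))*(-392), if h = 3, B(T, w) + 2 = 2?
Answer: -14210/3 ≈ -4736.7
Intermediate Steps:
B(T, w) = 0 (B(T, w) = -2 + 2 = 0)
L(X, b) = -(3 + X)/(2*(6 + b)) (L(X, b) = -(X + 3)/(2*(b + (0*X + 6))) = -(3 + X)/(2*(b + (0 + 6))) = -(3 + X)/(2*(b + 6)) = -(3 + X)/(2*(6 + b)))
((L(1*2 + 5, 6) - 2)*(-5))*(-392) = (((-3 - (1*2 + 5))/(2*(6 + 6)) - 2)*(-5))*(-392) = (((½)*(-3 - (2 + 5))/12 - 2)*(-5))*(-392) = (((½)*(1/12)*(-3 - 1*7) - 2)*(-5))*(-392) = (((½)*(1/12)*(-3 - 7) - 2)*(-5))*(-392) = (((½)*(1/12)*(-10) - 2)*(-5))*(-392) = ((-5/12 - 2)*(-5))*(-392) = -29/12*(-5)*(-392) = (145/12)*(-392) = -14210/3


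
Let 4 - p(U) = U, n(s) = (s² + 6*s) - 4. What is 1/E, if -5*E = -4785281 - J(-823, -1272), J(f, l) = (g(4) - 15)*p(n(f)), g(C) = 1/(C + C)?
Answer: 8/23659165 ≈ 3.3814e-7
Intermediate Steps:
g(C) = 1/(2*C)
n(s) = -4 + s² + 6*s
p(U) = 4 - U
J(f, l) = -119 + 119*f²/8 + 357*f/4 (J(f, l) = ((½)/4 - 15)*(4 - (-4 + f² + 6*f)) = ((½)*(¼) - 15)*(4 + (4 - f² - 6*f)) = (⅛ - 15)*(8 - f² - 6*f) = -119*(8 - f² - 6*f)/8 = -119 + 119*f²/8 + 357*f/4)
E = 23659165/8 (E = -(-4785281 - (-119 + (119/8)*(-823)² + (357/4)*(-823)))/5 = -(-4785281 - (-119 + (119/8)*677329 - 293811/4))/5 = -(-4785281 - (-119 + 80602151/8 - 293811/4))/5 = -(-4785281 - 1*80013577/8)/5 = -(-4785281 - 80013577/8)/5 = -⅕*(-118295825/8) = 23659165/8 ≈ 2.9574e+6)
1/E = 1/(23659165/8) = 8/23659165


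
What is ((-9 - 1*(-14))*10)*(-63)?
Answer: -3150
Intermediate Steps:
((-9 - 1*(-14))*10)*(-63) = ((-9 + 14)*10)*(-63) = (5*10)*(-63) = 50*(-63) = -3150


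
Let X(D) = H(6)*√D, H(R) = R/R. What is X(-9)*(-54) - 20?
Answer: -20 - 162*I ≈ -20.0 - 162.0*I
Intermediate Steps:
H(R) = 1
X(D) = √D (X(D) = 1*√D = √D)
X(-9)*(-54) - 20 = √(-9)*(-54) - 20 = (3*I)*(-54) - 20 = -162*I - 20 = -20 - 162*I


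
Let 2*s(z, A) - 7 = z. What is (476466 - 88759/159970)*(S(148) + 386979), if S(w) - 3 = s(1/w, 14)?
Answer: 8730846684821445049/47351120 ≈ 1.8439e+11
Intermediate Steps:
s(z, A) = 7/2 + z/2
S(w) = 13/2 + 1/(2*w) (S(w) = 3 + (7/2 + 1/(2*w)) = 13/2 + 1/(2*w))
(476466 - 88759/159970)*(S(148) + 386979) = (476466 - 88759/159970)*((½)*(1 + 13*148)/148 + 386979) = (476466 - 88759*1/159970)*((½)*(1/148)*(1 + 1924) + 386979) = (476466 - 88759/159970)*((½)*(1/148)*1925 + 386979) = 76220177261*(1925/296 + 386979)/159970 = (76220177261/159970)*(114547709/296) = 8730846684821445049/47351120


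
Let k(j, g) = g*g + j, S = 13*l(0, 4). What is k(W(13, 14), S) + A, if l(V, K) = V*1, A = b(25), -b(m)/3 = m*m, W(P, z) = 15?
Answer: -1860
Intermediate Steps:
b(m) = -3*m**2 (b(m) = -3*m*m = -3*m**2)
A = -1875 (A = -3*25**2 = -3*625 = -1875)
l(V, K) = V
S = 0 (S = 13*0 = 0)
k(j, g) = j + g**2 (k(j, g) = g**2 + j = j + g**2)
k(W(13, 14), S) + A = (15 + 0**2) - 1875 = (15 + 0) - 1875 = 15 - 1875 = -1860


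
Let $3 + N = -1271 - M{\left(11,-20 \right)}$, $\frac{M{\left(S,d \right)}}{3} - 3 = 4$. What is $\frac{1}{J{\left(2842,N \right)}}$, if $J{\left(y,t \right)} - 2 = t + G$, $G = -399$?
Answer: $- \frac{1}{1692} \approx -0.00059102$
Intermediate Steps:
$M{\left(S,d \right)} = 21$ ($M{\left(S,d \right)} = 9 + 3 \cdot 4 = 9 + 12 = 21$)
$N = -1295$ ($N = -3 - 1292 = -1295$)
$J{\left(y,t \right)} = -397 + t$ ($J{\left(y,t \right)} = 2 + \left(t - 399\right) = 2 + \left(-399 + t\right) = -397 + t$)
$\frac{1}{J{\left(2842,N \right)}} = \frac{1}{-397 - 1295} = \frac{1}{-1692} = - \frac{1}{1692}$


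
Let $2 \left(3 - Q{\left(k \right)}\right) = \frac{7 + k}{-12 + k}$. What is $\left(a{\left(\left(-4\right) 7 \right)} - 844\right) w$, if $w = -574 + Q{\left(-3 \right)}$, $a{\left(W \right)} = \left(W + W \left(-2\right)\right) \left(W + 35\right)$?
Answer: $\frac{1849608}{5} \approx 3.6992 \cdot 10^{5}$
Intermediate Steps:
$a{\left(W \right)} = - W \left(35 + W\right)$ ($a{\left(W \right)} = \left(W - 2 W\right) \left(35 + W\right) = - W \left(35 + W\right)$)
$Q{\left(k \right)} = 3 - \frac{7 + k}{2 \left(-12 + k\right)}$ ($Q{\left(k \right)} = 3 - \frac{\left(7 + k\right) \frac{1}{-12 + k}}{2} = 3 - \frac{\frac{1}{-12 + k} \left(7 + k\right)}{2} = 3 - \frac{7 + k}{2 \left(-12 + k\right)}$)
$w = - \frac{8563}{15}$ ($w = -574 + \frac{-79 + 5 \left(-3\right)}{2 \left(-12 - 3\right)} = -574 + \frac{-79 - 15}{2 \left(-15\right)} = -574 + \frac{1}{2} \left(- \frac{1}{15}\right) \left(-94\right) = -574 + \frac{47}{15} = - \frac{8563}{15} \approx -570.87$)
$\left(a{\left(\left(-4\right) 7 \right)} - 844\right) w = \left(- \left(-4\right) 7 \left(35 - 28\right) - 844\right) \left(- \frac{8563}{15}\right) = \left(\left(-1\right) \left(-28\right) \left(35 - 28\right) - 844\right) \left(- \frac{8563}{15}\right) = \left(\left(-1\right) \left(-28\right) 7 - 844\right) \left(- \frac{8563}{15}\right) = \left(196 - 844\right) \left(- \frac{8563}{15}\right) = \left(-648\right) \left(- \frac{8563}{15}\right) = \frac{1849608}{5}$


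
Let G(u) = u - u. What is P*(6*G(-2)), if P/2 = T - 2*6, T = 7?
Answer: 0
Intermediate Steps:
G(u) = 0
P = -10 (P = 2*(7 - 2*6) = 2*(7 - 12) = 2*(-5) = -10)
P*(6*G(-2)) = -60*0 = -10*0 = 0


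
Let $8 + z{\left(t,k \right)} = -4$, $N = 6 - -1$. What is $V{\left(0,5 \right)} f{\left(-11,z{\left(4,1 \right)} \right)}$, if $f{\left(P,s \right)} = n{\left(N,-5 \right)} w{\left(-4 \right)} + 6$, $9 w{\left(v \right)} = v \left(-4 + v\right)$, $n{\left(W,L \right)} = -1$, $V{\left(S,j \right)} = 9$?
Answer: $22$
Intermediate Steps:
$N = 7$ ($N = 6 + 1 = 7$)
$z{\left(t,k \right)} = -12$ ($z{\left(t,k \right)} = -8 - 4 = -12$)
$w{\left(v \right)} = \frac{v \left(-4 + v\right)}{9}$
$f{\left(P,s \right)} = \frac{22}{9}$ ($f{\left(P,s \right)} = - \frac{\left(-4\right) \left(-4 - 4\right)}{9} + 6 = - \frac{\left(-4\right) \left(-8\right)}{9} + 6 = \left(-1\right) \frac{32}{9} + 6 = - \frac{32}{9} + 6 = \frac{22}{9}$)
$V{\left(0,5 \right)} f{\left(-11,z{\left(4,1 \right)} \right)} = 9 \cdot \frac{22}{9} = 22$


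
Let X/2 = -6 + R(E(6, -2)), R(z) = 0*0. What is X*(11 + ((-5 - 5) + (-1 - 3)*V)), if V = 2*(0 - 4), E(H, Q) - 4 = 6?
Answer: -396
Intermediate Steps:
E(H, Q) = 10 (E(H, Q) = 4 + 6 = 10)
R(z) = 0
V = -8 (V = 2*(-4) = -8)
X = -12 (X = 2*(-6 + 0) = 2*(-6) = -12)
X*(11 + ((-5 - 5) + (-1 - 3)*V)) = -12*(11 + ((-5 - 5) + (-1 - 3)*(-8))) = -12*(11 + (-10 - 4*(-8))) = -12*(11 + (-10 + 32)) = -12*(11 + 22) = -12*33 = -396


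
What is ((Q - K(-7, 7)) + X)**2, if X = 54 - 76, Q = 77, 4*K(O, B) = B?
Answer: 45369/16 ≈ 2835.6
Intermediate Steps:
K(O, B) = B/4
X = -22
((Q - K(-7, 7)) + X)**2 = ((77 - 7/4) - 22)**2 = (301/4 - 22)**2 = (213/4)**2 = 45369/16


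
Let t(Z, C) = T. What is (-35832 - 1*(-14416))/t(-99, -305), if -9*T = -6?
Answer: -32124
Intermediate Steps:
T = ⅔ (T = -⅑*(-6) = ⅔ ≈ 0.66667)
t(Z, C) = ⅔
(-35832 - 1*(-14416))/t(-99, -305) = (-35832 - 1*(-14416))/(⅔) = (-35832 + 14416)*(3/2) = -21416*3/2 = -32124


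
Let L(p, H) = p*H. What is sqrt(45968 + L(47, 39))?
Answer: sqrt(47801) ≈ 218.63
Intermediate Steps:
L(p, H) = H*p
sqrt(45968 + L(47, 39)) = sqrt(45968 + 39*47) = sqrt(45968 + 1833) = sqrt(47801)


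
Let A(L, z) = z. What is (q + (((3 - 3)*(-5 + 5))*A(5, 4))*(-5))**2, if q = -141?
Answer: 19881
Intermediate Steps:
(q + (((3 - 3)*(-5 + 5))*A(5, 4))*(-5))**2 = (-141 + (((3 - 3)*(-5 + 5))*4)*(-5))**2 = (-141 + ((0*0)*4)*(-5))**2 = (-141 + (0*4)*(-5))**2 = (-141 + 0*(-5))**2 = (-141 + 0)**2 = (-141)**2 = 19881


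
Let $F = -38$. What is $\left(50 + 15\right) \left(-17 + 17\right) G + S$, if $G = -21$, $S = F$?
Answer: $-38$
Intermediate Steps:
$S = -38$
$\left(50 + 15\right) \left(-17 + 17\right) G + S = \left(50 + 15\right) \left(-17 + 17\right) \left(-21\right) - 38 = 65 \cdot 0 \left(-21\right) - 38 = 0 \left(-21\right) - 38 = 0 - 38 = -38$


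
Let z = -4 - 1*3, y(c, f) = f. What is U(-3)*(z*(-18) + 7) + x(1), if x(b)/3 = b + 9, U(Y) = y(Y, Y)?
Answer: -369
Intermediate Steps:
U(Y) = Y
z = -7 (z = -4 - 3 = -7)
x(b) = 27 + 3*b (x(b) = 3*(b + 9) = 3*(9 + b) = 27 + 3*b)
U(-3)*(z*(-18) + 7) + x(1) = -3*(-7*(-18) + 7) + (27 + 3*1) = -3*(126 + 7) + (27 + 3) = -3*133 + 30 = -399 + 30 = -369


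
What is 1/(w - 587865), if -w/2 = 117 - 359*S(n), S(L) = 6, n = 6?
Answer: -1/583791 ≈ -1.7129e-6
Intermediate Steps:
w = 4074 (w = -2*(117 - 359*6) = -2*(117 - 2154) = -2*(-2037) = 4074)
1/(w - 587865) = 1/(4074 - 587865) = 1/(-583791) = -1/583791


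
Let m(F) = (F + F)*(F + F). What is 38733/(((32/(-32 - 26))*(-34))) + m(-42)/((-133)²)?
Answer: 405574113/196384 ≈ 2065.2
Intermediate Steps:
m(F) = 4*F² (m(F) = (2*F)*(2*F) = 4*F²)
38733/(((32/(-32 - 26))*(-34))) + m(-42)/((-133)²) = 38733/(((32/(-32 - 26))*(-34))) + (4*(-42)²)/((-133)²) = 38733/(((32/(-58))*(-34))) + (4*1764)/17689 = 38733/(((32*(-1/58))*(-34))) + 7056*(1/17689) = 38733/((-16/29*(-34))) + 144/361 = 38733/(544/29) + 144/361 = 38733*(29/544) + 144/361 = 1123257/544 + 144/361 = 405574113/196384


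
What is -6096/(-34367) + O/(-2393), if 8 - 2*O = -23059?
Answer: -763568133/164480462 ≈ -4.6423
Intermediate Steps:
O = 23067/2 (O = 4 - ½*(-23059) = 4 + 23059/2 = 23067/2 ≈ 11534.)
-6096/(-34367) + O/(-2393) = -6096/(-34367) + (23067/2)/(-2393) = -6096*(-1/34367) + (23067/2)*(-1/2393) = 6096/34367 - 23067/4786 = -763568133/164480462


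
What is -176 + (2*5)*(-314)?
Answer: -3316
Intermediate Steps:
-176 + (2*5)*(-314) = -176 + 10*(-314) = -176 - 3140 = -3316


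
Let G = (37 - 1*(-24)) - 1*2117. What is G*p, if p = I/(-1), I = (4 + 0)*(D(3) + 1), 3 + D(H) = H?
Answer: 8224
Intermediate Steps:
D(H) = -3 + H
I = 4 (I = (4 + 0)*((-3 + 3) + 1) = 4*(0 + 1) = 4*1 = 4)
G = -2056 (G = (37 + 24) - 2117 = 61 - 2117 = -2056)
p = -4 (p = 4/(-1) = 4*(-1) = -4)
G*p = -2056*(-4) = 8224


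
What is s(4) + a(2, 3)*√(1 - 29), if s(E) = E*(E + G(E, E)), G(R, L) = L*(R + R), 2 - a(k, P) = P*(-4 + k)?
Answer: 144 + 16*I*√7 ≈ 144.0 + 42.332*I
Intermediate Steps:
a(k, P) = 2 - P*(-4 + k)
G(R, L) = 2*L*R (G(R, L) = L*(2*R) = 2*L*R)
s(E) = E*(E + 2*E²) (s(E) = E*(E + 2*E*E) = E*(E + 2*E²))
s(4) + a(2, 3)*√(1 - 29) = 4²*(1 + 2*4) + (2 + 4*3 - 1*3*2)*√(1 - 29) = 16*(1 + 8) + (2 + 12 - 6)*√(-28) = 16*9 + 8*(2*I*√7) = 144 + 16*I*√7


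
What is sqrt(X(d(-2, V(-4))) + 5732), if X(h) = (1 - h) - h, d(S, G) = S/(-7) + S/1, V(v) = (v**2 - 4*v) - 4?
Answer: sqrt(281085)/7 ≈ 75.739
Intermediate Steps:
V(v) = -4 + v**2 - 4*v
d(S, G) = 6*S/7 (d(S, G) = S*(-1/7) + S*1 = -S/7 + S = 6*S/7)
X(h) = 1 - 2*h
sqrt(X(d(-2, V(-4))) + 5732) = sqrt((1 - 12*(-2)/7) + 5732) = sqrt((1 - 2*(-12/7)) + 5732) = sqrt((1 + 24/7) + 5732) = sqrt(31/7 + 5732) = sqrt(40155/7) = sqrt(281085)/7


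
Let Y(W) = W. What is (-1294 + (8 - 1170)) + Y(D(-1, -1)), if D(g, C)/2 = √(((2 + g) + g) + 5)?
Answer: -2456 + 2*√5 ≈ -2451.5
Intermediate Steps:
D(g, C) = 2*√(7 + 2*g) (D(g, C) = 2*√(((2 + g) + g) + 5) = 2*√((2 + 2*g) + 5) = 2*√(7 + 2*g))
(-1294 + (8 - 1170)) + Y(D(-1, -1)) = (-1294 + (8 - 1170)) + 2*√(7 + 2*(-1)) = (-1294 - 1162) + 2*√(7 - 2) = -2456 + 2*√5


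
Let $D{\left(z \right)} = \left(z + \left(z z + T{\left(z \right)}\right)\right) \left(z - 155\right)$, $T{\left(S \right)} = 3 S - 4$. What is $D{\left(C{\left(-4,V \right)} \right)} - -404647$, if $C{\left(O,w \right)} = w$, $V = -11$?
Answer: $392529$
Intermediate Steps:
$T{\left(S \right)} = -4 + 3 S$
$D{\left(z \right)} = \left(-155 + z\right) \left(-4 + z^{2} + 4 z\right)$ ($D{\left(z \right)} = \left(z + \left(z z + \left(-4 + 3 z\right)\right)\right) \left(z - 155\right) = \left(z + \left(z^{2} + \left(-4 + 3 z\right)\right)\right) \left(-155 + z\right) = \left(z + \left(-4 + z^{2} + 3 z\right)\right) \left(-155 + z\right) = \left(-4 + z^{2} + 4 z\right) \left(-155 + z\right) = \left(-155 + z\right) \left(-4 + z^{2} + 4 z\right)$)
$D{\left(C{\left(-4,V \right)} \right)} - -404647 = \left(620 + \left(-11\right)^{3} - -6864 - 151 \left(-11\right)^{2}\right) - -404647 = \left(620 - 1331 + 6864 - 18271\right) + 404647 = -12118 + 404647 = 392529$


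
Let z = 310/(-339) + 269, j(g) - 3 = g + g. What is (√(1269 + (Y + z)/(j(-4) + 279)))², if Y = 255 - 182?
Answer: 430613/339 ≈ 1270.2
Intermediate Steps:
j(g) = 3 + 2*g (j(g) = 3 + (g + g) = 3 + 2*g)
z = 90881/339 (z = 310*(-1/339) + 269 = -310/339 + 269 = 90881/339 ≈ 268.09)
Y = 73
(√(1269 + (Y + z)/(j(-4) + 279)))² = (√(1269 + (73 + 90881/339)/((3 + 2*(-4)) + 279)))² = (√(1269 + 115628/(339*((3 - 8) + 279))))² = (√(1269 + 115628/(339*(-5 + 279))))² = (√(1269 + (115628/339)/274))² = (√(1269 + (115628/339)*(1/274)))² = (√(1269 + 422/339))² = (√(430613/339))² = (√145977807/339)² = 430613/339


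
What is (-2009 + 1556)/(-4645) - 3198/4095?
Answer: -13333/19509 ≈ -0.68343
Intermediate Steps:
(-2009 + 1556)/(-4645) - 3198/4095 = -453*(-1/4645) - 3198*1/4095 = 453/4645 - 82/105 = -13333/19509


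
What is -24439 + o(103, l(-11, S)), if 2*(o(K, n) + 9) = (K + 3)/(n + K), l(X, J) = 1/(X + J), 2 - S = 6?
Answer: -37746917/1544 ≈ -24448.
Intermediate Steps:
S = -4 (S = 2 - 1*6 = 2 - 6 = -4)
l(X, J) = 1/(J + X)
o(K, n) = -9 + (3 + K)/(2*(K + n)) (o(K, n) = -9 + ((K + 3)/(n + K))/2 = -9 + ((3 + K)/(K + n))/2 = -9 + (3 + K)/(2*(K + n)))
-24439 + o(103, l(-11, S)) = -24439 + (3 - 18/(-4 - 11) - 17*103)/(2*(103 + 1/(-4 - 11))) = -24439 + (3 - 18/(-15) - 1751)/(2*(103 + 1/(-15))) = -24439 + (3 - 18*(-1/15) - 1751)/(2*(103 - 1/15)) = -24439 + (3 + 6/5 - 1751)/(2*(1544/15)) = -24439 + (½)*(15/1544)*(-8734/5) = -24439 - 13101/1544 = -37746917/1544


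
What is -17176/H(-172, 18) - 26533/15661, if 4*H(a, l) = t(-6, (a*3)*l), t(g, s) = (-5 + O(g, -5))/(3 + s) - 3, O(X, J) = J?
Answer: 1997934737531/87216109 ≈ 22908.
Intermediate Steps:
t(g, s) = -3 - 10/(3 + s) (t(g, s) = (-5 - 5)/(3 + s) - 3 = -10/(3 + s) - 3 = -3 - 10/(3 + s))
H(a, l) = (-19 - 9*a*l)/(4*(3 + 3*a*l)) (H(a, l) = ((-19 - 3*a*3*l)/(3 + (a*3)*l))/4 = ((-19 - 3*3*a*l)/(3 + (3*a)*l))/4 = ((-19 - 9*a*l)/(3 + 3*a*l))/4 = (-19 - 9*a*l)/(4*(3 + 3*a*l)))
-17176/H(-172, 18) - 26533/15661 = -17176*12*(1 - 172*18)/(-19 - 9*(-172)*18) - 26533/15661 = -17176*12*(1 - 3096)/(-19 + 27864) - 26533*1/15661 = -17176/((1/12)*27845/(-3095)) - 26533/15661 = -17176/((1/12)*(-1/3095)*27845) - 26533/15661 = -17176/(-5569/7428) - 26533/15661 = -17176*(-7428/5569) - 26533/15661 = 127583328/5569 - 26533/15661 = 1997934737531/87216109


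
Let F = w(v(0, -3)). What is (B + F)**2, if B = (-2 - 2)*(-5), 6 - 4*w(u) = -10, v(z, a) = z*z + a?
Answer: 576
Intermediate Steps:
v(z, a) = a + z**2 (v(z, a) = z**2 + a = a + z**2)
w(u) = 4 (w(u) = 3/2 - 1/4*(-10) = 3/2 + 5/2 = 4)
B = 20 (B = -4*(-5) = 20)
F = 4
(B + F)**2 = (20 + 4)**2 = 24**2 = 576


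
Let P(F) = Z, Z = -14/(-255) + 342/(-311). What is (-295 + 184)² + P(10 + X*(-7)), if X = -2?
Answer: 977034049/79305 ≈ 12320.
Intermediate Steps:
Z = -82856/79305 (Z = -14*(-1/255) + 342*(-1/311) = 14/255 - 342/311 = -82856/79305 ≈ -1.0448)
P(F) = -82856/79305
(-295 + 184)² + P(10 + X*(-7)) = (-295 + 184)² - 82856/79305 = (-111)² - 82856/79305 = 12321 - 82856/79305 = 977034049/79305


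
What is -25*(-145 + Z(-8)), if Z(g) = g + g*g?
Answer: 2225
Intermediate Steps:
Z(g) = g + g**2
-25*(-145 + Z(-8)) = -25*(-145 - 8*(1 - 8)) = -25*(-145 - 8*(-7)) = -25*(-145 + 56) = -25*(-89) = 2225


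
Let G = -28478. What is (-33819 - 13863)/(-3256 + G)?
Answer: 2649/1763 ≈ 1.5026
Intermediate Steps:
(-33819 - 13863)/(-3256 + G) = (-33819 - 13863)/(-3256 - 28478) = -47682/(-31734) = -47682*(-1/31734) = 2649/1763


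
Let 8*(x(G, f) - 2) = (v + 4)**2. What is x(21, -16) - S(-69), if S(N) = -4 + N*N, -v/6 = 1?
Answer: -9509/2 ≈ -4754.5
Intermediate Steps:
v = -6 (v = -6*1 = -6)
S(N) = -4 + N**2
x(G, f) = 5/2 (x(G, f) = 2 + (-6 + 4)**2/8 = 2 + (1/8)*(-2)**2 = 2 + (1/8)*4 = 2 + 1/2 = 5/2)
x(21, -16) - S(-69) = 5/2 - (-4 + (-69)**2) = 5/2 - (-4 + 4761) = 5/2 - 1*4757 = 5/2 - 4757 = -9509/2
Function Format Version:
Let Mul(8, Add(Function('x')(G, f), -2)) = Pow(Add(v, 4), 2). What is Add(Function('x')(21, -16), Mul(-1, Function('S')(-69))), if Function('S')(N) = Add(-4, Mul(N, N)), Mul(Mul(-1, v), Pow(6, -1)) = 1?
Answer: Rational(-9509, 2) ≈ -4754.5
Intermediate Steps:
v = -6 (v = Mul(-6, 1) = -6)
Function('S')(N) = Add(-4, Pow(N, 2))
Function('x')(G, f) = Rational(5, 2) (Function('x')(G, f) = Add(2, Mul(Rational(1, 8), Pow(Add(-6, 4), 2))) = Add(2, Mul(Rational(1, 8), Pow(-2, 2))) = Add(2, Mul(Rational(1, 8), 4)) = Add(2, Rational(1, 2)) = Rational(5, 2))
Add(Function('x')(21, -16), Mul(-1, Function('S')(-69))) = Add(Rational(5, 2), Mul(-1, Add(-4, Pow(-69, 2)))) = Add(Rational(5, 2), Mul(-1, Add(-4, 4761))) = Add(Rational(5, 2), Mul(-1, 4757)) = Add(Rational(5, 2), -4757) = Rational(-9509, 2)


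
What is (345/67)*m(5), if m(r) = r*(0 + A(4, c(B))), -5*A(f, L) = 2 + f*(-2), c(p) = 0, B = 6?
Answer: 2070/67 ≈ 30.896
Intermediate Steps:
A(f, L) = -2/5 + 2*f/5 (A(f, L) = -(2 + f*(-2))/5 = -(2 - 2*f)/5 = -2/5 + 2*f/5)
m(r) = 6*r/5 (m(r) = r*(0 + (-2/5 + (2/5)*4)) = r*(0 + (-2/5 + 8/5)) = r*(0 + 6/5) = r*(6/5) = 6*r/5)
(345/67)*m(5) = (345/67)*((6/5)*5) = (345*(1/67))*6 = (345/67)*6 = 2070/67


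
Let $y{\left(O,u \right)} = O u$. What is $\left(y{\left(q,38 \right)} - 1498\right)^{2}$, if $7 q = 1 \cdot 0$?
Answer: $2244004$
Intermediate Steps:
$q = 0$ ($q = \frac{1 \cdot 0}{7} = \frac{1}{7} \cdot 0 = 0$)
$\left(y{\left(q,38 \right)} - 1498\right)^{2} = \left(0 \cdot 38 - 1498\right)^{2} = \left(0 - 1498\right)^{2} = \left(-1498\right)^{2} = 2244004$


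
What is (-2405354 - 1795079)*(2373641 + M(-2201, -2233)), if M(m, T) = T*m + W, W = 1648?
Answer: -30621669022826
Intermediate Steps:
M(m, T) = 1648 + T*m (M(m, T) = T*m + 1648 = 1648 + T*m)
(-2405354 - 1795079)*(2373641 + M(-2201, -2233)) = (-2405354 - 1795079)*(2373641 + (1648 - 2233*(-2201))) = -4200433*(2373641 + (1648 + 4914833)) = -4200433*(2373641 + 4916481) = -4200433*7290122 = -30621669022826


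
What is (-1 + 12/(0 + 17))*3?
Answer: -15/17 ≈ -0.88235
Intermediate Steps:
(-1 + 12/(0 + 17))*3 = (-1 + 12/17)*3 = -5/17*3 = -15/17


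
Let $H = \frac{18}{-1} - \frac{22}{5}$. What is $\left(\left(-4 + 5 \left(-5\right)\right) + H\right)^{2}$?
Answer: $\frac{66049}{25} \approx 2642.0$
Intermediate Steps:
$H = - \frac{112}{5}$ ($H = 18 \left(-1\right) - \frac{22}{5} = -18 - \frac{22}{5} = - \frac{112}{5} \approx -22.4$)
$\left(\left(-4 + 5 \left(-5\right)\right) + H\right)^{2} = \left(\left(-4 + 5 \left(-5\right)\right) - \frac{112}{5}\right)^{2} = \left(\left(-4 - 25\right) - \frac{112}{5}\right)^{2} = \left(-29 - \frac{112}{5}\right)^{2} = \left(- \frac{257}{5}\right)^{2} = \frac{66049}{25}$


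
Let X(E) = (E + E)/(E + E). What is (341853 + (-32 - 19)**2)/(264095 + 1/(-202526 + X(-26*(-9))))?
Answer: 34880273175/26742919937 ≈ 1.3043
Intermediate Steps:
X(E) = 1 (X(E) = (2*E)/((2*E)) = (2*E)*(1/(2*E)) = 1)
(341853 + (-32 - 19)**2)/(264095 + 1/(-202526 + X(-26*(-9)))) = (341853 + (-32 - 19)**2)/(264095 + 1/(-202526 + 1)) = (341853 + (-51)**2)/(264095 + 1/(-202525)) = (341853 + 2601)/(264095 - 1/202525) = 344454/(53485839874/202525) = 344454*(202525/53485839874) = 34880273175/26742919937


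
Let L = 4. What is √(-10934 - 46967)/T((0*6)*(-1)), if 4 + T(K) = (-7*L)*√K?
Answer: -I*√57901/4 ≈ -60.157*I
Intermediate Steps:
T(K) = -4 - 28*√K (T(K) = -4 + (-7*4)*√K = -4 - 28*√K)
√(-10934 - 46967)/T((0*6)*(-1)) = √(-10934 - 46967)/(-4 - 28*√0) = √(-57901)/(-4 - 28*√(0*(-1))) = (I*√57901)/(-4 - 28*√0) = (I*√57901)/(-4 - 28*0) = (I*√57901)/(-4 + 0) = (I*√57901)/(-4) = (I*√57901)*(-¼) = -I*√57901/4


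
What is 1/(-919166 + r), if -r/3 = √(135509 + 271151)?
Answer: -459583/422431237808 + 3*√101665/422431237808 ≈ -1.0857e-6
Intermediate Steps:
r = -6*√101665 (r = -3*√(135509 + 271151) = -6*√101665 ≈ -1913.1)
1/(-919166 + r) = 1/(-919166 - 6*√101665)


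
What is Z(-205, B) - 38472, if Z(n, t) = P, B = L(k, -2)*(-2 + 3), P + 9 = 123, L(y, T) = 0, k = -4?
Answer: -38358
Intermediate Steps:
P = 114 (P = -9 + 123 = 114)
B = 0 (B = 0*(-2 + 3) = 0*1 = 0)
Z(n, t) = 114
Z(-205, B) - 38472 = 114 - 38472 = -38358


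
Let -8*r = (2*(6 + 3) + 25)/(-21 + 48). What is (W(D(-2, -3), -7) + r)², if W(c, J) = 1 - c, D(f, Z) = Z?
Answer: 674041/46656 ≈ 14.447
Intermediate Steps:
r = -43/216 (r = -(2*(6 + 3) + 25)/(8*(-21 + 48)) = -(2*9 + 25)/(8*27) = -(18 + 25)/(8*27) = -43/(8*27) = -⅛*43/27 = -43/216 ≈ -0.19907)
(W(D(-2, -3), -7) + r)² = ((1 - 1*(-3)) - 43/216)² = ((1 + 3) - 43/216)² = (4 - 43/216)² = (821/216)² = 674041/46656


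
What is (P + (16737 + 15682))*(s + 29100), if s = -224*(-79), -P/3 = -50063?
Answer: 8545323968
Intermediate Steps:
P = 150189 (P = -3*(-50063) = 150189)
s = 17696
(P + (16737 + 15682))*(s + 29100) = (150189 + (16737 + 15682))*(17696 + 29100) = (150189 + 32419)*46796 = 182608*46796 = 8545323968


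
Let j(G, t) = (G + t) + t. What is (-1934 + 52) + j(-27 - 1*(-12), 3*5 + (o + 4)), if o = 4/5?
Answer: -9287/5 ≈ -1857.4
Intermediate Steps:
o = ⅘ (o = 4*(⅕) = ⅘ ≈ 0.80000)
j(G, t) = G + 2*t
(-1934 + 52) + j(-27 - 1*(-12), 3*5 + (o + 4)) = (-1934 + 52) + ((-27 - 1*(-12)) + 2*(3*5 + (⅘ + 4))) = -1882 + ((-27 + 12) + 2*(15 + 24/5)) = -1882 + (-15 + 2*(99/5)) = -1882 + (-15 + 198/5) = -1882 + 123/5 = -9287/5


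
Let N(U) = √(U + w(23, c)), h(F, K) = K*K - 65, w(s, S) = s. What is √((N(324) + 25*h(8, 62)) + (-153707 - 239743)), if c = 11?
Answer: √(-298975 + √347) ≈ 546.77*I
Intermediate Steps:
h(F, K) = -65 + K² (h(F, K) = K² - 65 = -65 + K²)
N(U) = √(23 + U) (N(U) = √(U + 23) = √(23 + U))
√((N(324) + 25*h(8, 62)) + (-153707 - 239743)) = √((√(23 + 324) + 25*(-65 + 62²)) + (-153707 - 239743)) = √((√347 + 25*(-65 + 3844)) - 393450) = √((√347 + 25*3779) - 393450) = √((√347 + 94475) - 393450) = √((94475 + √347) - 393450) = √(-298975 + √347)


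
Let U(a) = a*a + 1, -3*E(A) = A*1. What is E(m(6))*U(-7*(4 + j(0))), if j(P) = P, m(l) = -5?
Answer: 3925/3 ≈ 1308.3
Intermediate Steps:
E(A) = -A/3
U(a) = 1 + a² (U(a) = a² + 1 = 1 + a²)
E(m(6))*U(-7*(4 + j(0))) = (-⅓*(-5))*(1 + (-7*(4 + 0))²) = 5*(1 + (-7*4)²)/3 = 5*(1 + (-28)²)/3 = 5*(1 + 784)/3 = (5/3)*785 = 3925/3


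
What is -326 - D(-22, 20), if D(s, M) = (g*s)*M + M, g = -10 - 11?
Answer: -9586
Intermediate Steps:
g = -21
D(s, M) = M - 21*M*s (D(s, M) = (-21*s)*M + M = -21*M*s + M = M - 21*M*s)
-326 - D(-22, 20) = -326 - 20*(1 - 21*(-22)) = -326 - 20*(1 + 462) = -326 - 20*463 = -326 - 1*9260 = -326 - 9260 = -9586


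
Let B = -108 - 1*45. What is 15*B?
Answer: -2295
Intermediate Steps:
B = -153 (B = -108 - 45 = -153)
15*B = 15*(-153) = -2295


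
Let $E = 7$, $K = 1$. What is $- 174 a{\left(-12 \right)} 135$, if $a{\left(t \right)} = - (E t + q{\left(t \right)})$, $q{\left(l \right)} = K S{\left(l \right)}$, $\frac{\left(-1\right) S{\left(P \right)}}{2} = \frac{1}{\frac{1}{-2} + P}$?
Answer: $- \frac{9847008}{5} \approx -1.9694 \cdot 10^{6}$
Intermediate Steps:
$S{\left(P \right)} = - \frac{2}{- \frac{1}{2} + P}$ ($S{\left(P \right)} = - \frac{2}{\frac{1}{-2} + P} = - \frac{2}{- \frac{1}{2} + P}$)
$q{\left(l \right)} = - \frac{4}{-1 + 2 l}$ ($q{\left(l \right)} = 1 \left(- \frac{4}{-1 + 2 l}\right) = - \frac{4}{-1 + 2 l}$)
$a{\left(t \right)} = - 7 t + \frac{4}{-1 + 2 t}$ ($a{\left(t \right)} = - (7 t - \frac{4}{-1 + 2 t}) = - (- \frac{4}{-1 + 2 t} + 7 t) = - 7 t + \frac{4}{-1 + 2 t}$)
$- 174 a{\left(-12 \right)} 135 = - 174 \frac{4 - - 84 \left(-1 + 2 \left(-12\right)\right)}{-1 + 2 \left(-12\right)} 135 = - 174 \frac{4 - - 84 \left(-1 - 24\right)}{-1 - 24} \cdot 135 = - 174 \frac{4 - \left(-84\right) \left(-25\right)}{-25} \cdot 135 = - 174 \left(- \frac{4 - 2100}{25}\right) 135 = - 174 \left(\left(- \frac{1}{25}\right) \left(-2096\right)\right) 135 = \left(-174\right) \frac{2096}{25} \cdot 135 = \left(- \frac{364704}{25}\right) 135 = - \frac{9847008}{5}$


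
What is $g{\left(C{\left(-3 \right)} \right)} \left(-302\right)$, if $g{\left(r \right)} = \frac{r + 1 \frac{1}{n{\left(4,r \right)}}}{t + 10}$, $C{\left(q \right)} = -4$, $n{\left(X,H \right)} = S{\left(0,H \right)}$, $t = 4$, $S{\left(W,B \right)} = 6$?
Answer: $\frac{3473}{42} \approx 82.69$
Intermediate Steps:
$n{\left(X,H \right)} = 6$
$g{\left(r \right)} = \frac{1}{84} + \frac{r}{14}$ ($g{\left(r \right)} = \frac{r + 1 \cdot \frac{1}{6}}{4 + 10} = \frac{r + 1 \cdot \frac{1}{6}}{14} = \left(r + \frac{1}{6}\right) \frac{1}{14} = \left(\frac{1}{6} + r\right) \frac{1}{14} = \frac{1}{84} + \frac{r}{14}$)
$g{\left(C{\left(-3 \right)} \right)} \left(-302\right) = \left(\frac{1}{84} + \frac{1}{14} \left(-4\right)\right) \left(-302\right) = \left(\frac{1}{84} - \frac{2}{7}\right) \left(-302\right) = \left(- \frac{23}{84}\right) \left(-302\right) = \frac{3473}{42}$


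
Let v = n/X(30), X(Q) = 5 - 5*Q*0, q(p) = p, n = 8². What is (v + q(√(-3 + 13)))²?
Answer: 4346/25 + 128*√10/5 ≈ 254.79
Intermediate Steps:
n = 64
X(Q) = 5 (X(Q) = 5 - 5*0 = 5 + 0 = 5)
v = 64/5 ≈ 12.800
(v + q(√(-3 + 13)))² = (64/5 + √(-3 + 13))² = (64/5 + √10)²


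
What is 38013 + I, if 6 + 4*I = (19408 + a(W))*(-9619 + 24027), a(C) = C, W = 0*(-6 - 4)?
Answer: 139891255/2 ≈ 6.9946e+7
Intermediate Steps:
W = 0 (W = 0*(-10) = 0)
I = 139815229/2 (I = -3/2 + ((19408 + 0)*(-9619 + 24027))/4 = -3/2 + (19408*14408)/4 = -3/2 + (¼)*279630464 = -3/2 + 69907616 = 139815229/2 ≈ 6.9908e+7)
38013 + I = 38013 + 139815229/2 = 139891255/2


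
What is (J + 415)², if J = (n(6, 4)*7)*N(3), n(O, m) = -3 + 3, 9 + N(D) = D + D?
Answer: 172225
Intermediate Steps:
N(D) = -9 + 2*D (N(D) = -9 + (D + D) = -9 + 2*D)
n(O, m) = 0
J = 0 (J = (0*7)*(-9 + 2*3) = 0*(-9 + 6) = 0*(-3) = 0)
(J + 415)² = (0 + 415)² = 415² = 172225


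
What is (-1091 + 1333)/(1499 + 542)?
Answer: 242/2041 ≈ 0.11857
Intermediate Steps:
(-1091 + 1333)/(1499 + 542) = 242/2041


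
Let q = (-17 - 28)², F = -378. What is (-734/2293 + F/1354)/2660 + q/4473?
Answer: 26532162911/58635779692 ≈ 0.45249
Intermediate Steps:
q = 2025 (q = (-45)² = 2025)
(-734/2293 + F/1354)/2660 + q/4473 = (-734/2293 - 378/1354)/2660 + 2025/4473 = (-734*1/2293 - 378*1/1354)*(1/2660) + 2025*(1/4473) = (-734/2293 - 189/677)*(1/2660) + 225/497 = -930295/1552361*1/2660 + 225/497 = -186059/825856052 + 225/497 = 26532162911/58635779692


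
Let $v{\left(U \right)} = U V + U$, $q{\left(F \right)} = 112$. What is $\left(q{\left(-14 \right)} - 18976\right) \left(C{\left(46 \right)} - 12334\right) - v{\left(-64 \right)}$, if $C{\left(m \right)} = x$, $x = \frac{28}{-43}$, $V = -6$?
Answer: $\frac{10005263200}{43} \approx 2.3268 \cdot 10^{8}$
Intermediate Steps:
$x = - \frac{28}{43}$ ($x = 28 \left(- \frac{1}{43}\right) = - \frac{28}{43} \approx -0.65116$)
$C{\left(m \right)} = - \frac{28}{43}$
$v{\left(U \right)} = - 5 U$ ($v{\left(U \right)} = U \left(-6\right) + U = - 6 U + U = - 5 U$)
$\left(q{\left(-14 \right)} - 18976\right) \left(C{\left(46 \right)} - 12334\right) - v{\left(-64 \right)} = \left(112 - 18976\right) \left(- \frac{28}{43} - 12334\right) - \left(-5\right) \left(-64\right) = \left(-18864\right) \left(- \frac{530390}{43}\right) - 320 = \frac{10005276960}{43} - 320 = \frac{10005263200}{43}$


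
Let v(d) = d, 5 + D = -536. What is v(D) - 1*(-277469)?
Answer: 276928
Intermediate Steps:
D = -541 (D = -5 - 536 = -541)
v(D) - 1*(-277469) = -541 - 1*(-277469) = -541 + 277469 = 276928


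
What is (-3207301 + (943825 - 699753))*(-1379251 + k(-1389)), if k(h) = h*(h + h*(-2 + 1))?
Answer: 4087036561479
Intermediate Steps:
k(h) = 0 (k(h) = h*(h + h*(-1)) = h*(h - h) = h*0 = 0)
(-3207301 + (943825 - 699753))*(-1379251 + k(-1389)) = (-3207301 + (943825 - 699753))*(-1379251 + 0) = (-3207301 + 244072)*(-1379251) = -2963229*(-1379251) = 4087036561479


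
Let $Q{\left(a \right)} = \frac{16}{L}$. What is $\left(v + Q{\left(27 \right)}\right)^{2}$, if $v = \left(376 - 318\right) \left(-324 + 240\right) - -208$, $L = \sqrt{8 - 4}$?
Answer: $21678336$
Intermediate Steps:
$L = 2$ ($L = \sqrt{4} = 2$)
$Q{\left(a \right)} = 8$ ($Q{\left(a \right)} = \frac{16}{2} = 16 \cdot \frac{1}{2} = 8$)
$v = -4664$ ($v = 58 \left(-84\right) + 208 = -4872 + 208 = -4664$)
$\left(v + Q{\left(27 \right)}\right)^{2} = \left(-4664 + 8\right)^{2} = \left(-4656\right)^{2} = 21678336$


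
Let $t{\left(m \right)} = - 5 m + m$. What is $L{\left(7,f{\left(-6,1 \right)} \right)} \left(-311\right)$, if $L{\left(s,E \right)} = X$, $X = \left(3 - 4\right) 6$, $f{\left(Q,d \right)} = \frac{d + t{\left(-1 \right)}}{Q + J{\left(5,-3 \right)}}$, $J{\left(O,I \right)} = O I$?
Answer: $1866$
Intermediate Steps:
$t{\left(m \right)} = - 4 m$
$J{\left(O,I \right)} = I O$
$f{\left(Q,d \right)} = \frac{4 + d}{-15 + Q}$ ($f{\left(Q,d \right)} = \frac{d - -4}{Q - 15} = \frac{d + 4}{Q - 15} = \frac{4 + d}{-15 + Q}$)
$X = -6$ ($X = \left(-1\right) 6 = -6$)
$L{\left(s,E \right)} = -6$
$L{\left(7,f{\left(-6,1 \right)} \right)} \left(-311\right) = \left(-6\right) \left(-311\right) = 1866$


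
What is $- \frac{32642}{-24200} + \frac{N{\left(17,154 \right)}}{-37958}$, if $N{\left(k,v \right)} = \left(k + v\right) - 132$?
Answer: $\frac{309520309}{229645900} \approx 1.3478$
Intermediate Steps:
$N{\left(k,v \right)} = -132 + k + v$
$- \frac{32642}{-24200} + \frac{N{\left(17,154 \right)}}{-37958} = - \frac{32642}{-24200} + \frac{-132 + 17 + 154}{-37958} = \left(-32642\right) \left(- \frac{1}{24200}\right) + 39 \left(- \frac{1}{37958}\right) = \frac{16321}{12100} - \frac{39}{37958} = \frac{309520309}{229645900}$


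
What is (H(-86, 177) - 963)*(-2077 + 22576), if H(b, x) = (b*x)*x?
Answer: -55250073243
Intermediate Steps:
H(b, x) = b*x²
(H(-86, 177) - 963)*(-2077 + 22576) = (-86*177² - 963)*(-2077 + 22576) = (-86*31329 - 963)*20499 = (-2694294 - 963)*20499 = -2695257*20499 = -55250073243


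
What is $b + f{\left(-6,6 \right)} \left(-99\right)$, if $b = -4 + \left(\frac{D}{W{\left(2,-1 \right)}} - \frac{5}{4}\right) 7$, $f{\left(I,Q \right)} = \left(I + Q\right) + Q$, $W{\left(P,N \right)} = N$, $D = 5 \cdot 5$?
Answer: $- \frac{3127}{4} \approx -781.75$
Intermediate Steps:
$D = 25$
$f{\left(I,Q \right)} = I + 2 Q$
$b = - \frac{751}{4}$ ($b = -4 + \left(\frac{25}{-1} - \frac{5}{4}\right) 7 = -4 + \left(25 \left(-1\right) - \frac{5}{4}\right) 7 = -4 + \left(-25 - \frac{5}{4}\right) 7 = -4 - \frac{735}{4} = - \frac{751}{4} \approx -187.75$)
$b + f{\left(-6,6 \right)} \left(-99\right) = - \frac{751}{4} + \left(-6 + 2 \cdot 6\right) \left(-99\right) = - \frac{751}{4} + \left(-6 + 12\right) \left(-99\right) = - \frac{751}{4} + 6 \left(-99\right) = - \frac{751}{4} - 594 = - \frac{3127}{4}$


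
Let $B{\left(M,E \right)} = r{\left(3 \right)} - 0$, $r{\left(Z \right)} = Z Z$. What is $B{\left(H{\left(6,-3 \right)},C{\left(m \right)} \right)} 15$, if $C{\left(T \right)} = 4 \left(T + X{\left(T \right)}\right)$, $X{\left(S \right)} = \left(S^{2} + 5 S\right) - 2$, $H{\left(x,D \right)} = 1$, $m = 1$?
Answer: $135$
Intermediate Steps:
$X{\left(S \right)} = -2 + S^{2} + 5 S$
$r{\left(Z \right)} = Z^{2}$
$C{\left(T \right)} = -8 + 4 T^{2} + 24 T$ ($C{\left(T \right)} = 4 \left(T + \left(-2 + T^{2} + 5 T\right)\right) = 4 \left(-2 + T^{2} + 6 T\right) = -8 + 4 T^{2} + 24 T$)
$B{\left(M,E \right)} = 9$ ($B{\left(M,E \right)} = 3^{2} - 0 = 9 + 0 = 9$)
$B{\left(H{\left(6,-3 \right)},C{\left(m \right)} \right)} 15 = 9 \cdot 15 = 135$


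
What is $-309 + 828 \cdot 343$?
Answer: $283695$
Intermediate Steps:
$-309 + 828 \cdot 343 = -309 + 284004 = 283695$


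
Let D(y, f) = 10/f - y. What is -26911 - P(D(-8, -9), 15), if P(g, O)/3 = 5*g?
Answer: -81043/3 ≈ -27014.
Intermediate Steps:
D(y, f) = -y + 10/f
P(g, O) = 15*g (P(g, O) = 3*(5*g) = 15*g)
-26911 - P(D(-8, -9), 15) = -26911 - 15*(-1*(-8) + 10/(-9)) = -26911 - 15*(8 + 10*(-⅑)) = -26911 - 15*(8 - 10/9) = -26911 - 15*62/9 = -26911 - 1*310/3 = -26911 - 310/3 = -81043/3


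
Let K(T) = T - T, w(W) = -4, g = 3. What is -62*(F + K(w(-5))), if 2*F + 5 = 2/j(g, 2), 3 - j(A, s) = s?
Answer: 93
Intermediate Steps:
j(A, s) = 3 - s
K(T) = 0
F = -3/2 (F = -5/2 + (2/(3 - 1*2))/2 = -5/2 + (2/(3 - 2))/2 = -5/2 + (2/1)/2 = -5/2 + (2*1)/2 = -5/2 + (½)*2 = -5/2 + 1 = -3/2 ≈ -1.5000)
-62*(F + K(w(-5))) = -62*(-3/2 + 0) = -62*(-3/2) = 93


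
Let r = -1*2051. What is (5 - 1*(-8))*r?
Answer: -26663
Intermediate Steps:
r = -2051
(5 - 1*(-8))*r = (5 - 1*(-8))*(-2051) = (5 + 8)*(-2051) = 13*(-2051) = -26663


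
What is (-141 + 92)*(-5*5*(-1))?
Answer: -1225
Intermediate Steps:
(-141 + 92)*(-5*5*(-1)) = -(-1225)*(-1) = -49*25 = -1225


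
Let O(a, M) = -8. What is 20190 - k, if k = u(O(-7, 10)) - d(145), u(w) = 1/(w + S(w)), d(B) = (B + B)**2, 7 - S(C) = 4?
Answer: 521451/5 ≈ 1.0429e+5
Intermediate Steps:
S(C) = 3 (S(C) = 7 - 1*4 = 7 - 4 = 3)
d(B) = 4*B**2 (d(B) = (2*B)**2 = 4*B**2)
u(w) = 1/(3 + w) (u(w) = 1/(w + 3) = 1/(3 + w))
k = -420501/5 (k = 1/(3 - 8) - 4*145**2 = 1/(-5) - 4*21025 = -1/5 - 1*84100 = -1/5 - 84100 = -420501/5 ≈ -84100.)
20190 - k = 20190 - 1*(-420501/5) = 20190 + 420501/5 = 521451/5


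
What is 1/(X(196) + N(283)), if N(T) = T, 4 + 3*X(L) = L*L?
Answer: 1/13087 ≈ 7.6412e-5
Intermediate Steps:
X(L) = -4/3 + L**2/3 (X(L) = -4/3 + (L*L)/3 = -4/3 + L**2/3)
1/(X(196) + N(283)) = 1/((-4/3 + (1/3)*196**2) + 283) = 1/((-4/3 + (1/3)*38416) + 283) = 1/((-4/3 + 38416/3) + 283) = 1/(12804 + 283) = 1/13087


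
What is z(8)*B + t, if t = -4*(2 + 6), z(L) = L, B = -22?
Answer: -208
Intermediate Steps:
t = -32 (t = -4*8 = -32)
z(8)*B + t = 8*(-22) - 32 = -176 - 32 = -208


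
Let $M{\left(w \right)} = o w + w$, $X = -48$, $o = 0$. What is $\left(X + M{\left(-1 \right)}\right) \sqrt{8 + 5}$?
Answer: $- 49 \sqrt{13} \approx -176.67$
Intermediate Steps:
$M{\left(w \right)} = w$ ($M{\left(w \right)} = 0 w + w = 0 + w = w$)
$\left(X + M{\left(-1 \right)}\right) \sqrt{8 + 5} = \left(-48 - 1\right) \sqrt{8 + 5} = - 49 \sqrt{13}$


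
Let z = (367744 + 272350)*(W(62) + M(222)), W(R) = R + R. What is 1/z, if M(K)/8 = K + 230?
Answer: 1/2393951560 ≈ 4.1772e-10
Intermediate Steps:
W(R) = 2*R
M(K) = 1840 + 8*K (M(K) = 8*(K + 230) = 8*(230 + K) = 1840 + 8*K)
z = 2393951560 (z = (367744 + 272350)*(2*62 + (1840 + 8*222)) = 640094*(124 + (1840 + 1776)) = 640094*(124 + 3616) = 640094*3740 = 2393951560)
1/z = 1/2393951560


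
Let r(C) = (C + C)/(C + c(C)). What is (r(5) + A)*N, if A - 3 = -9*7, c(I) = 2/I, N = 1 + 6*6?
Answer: -58090/27 ≈ -2151.5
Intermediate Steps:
N = 37 (N = 1 + 36 = 37)
r(C) = 2*C/(C + 2/C) (r(C) = (C + C)/(C + 2/C) = (2*C)/(C + 2/C) = 2*C/(C + 2/C))
A = -60 (A = 3 - 9*7 = 3 - 63 = -60)
(r(5) + A)*N = (2*5**2/(2 + 5**2) - 60)*37 = (2*25/(2 + 25) - 60)*37 = (2*25/27 - 60)*37 = (2*25*(1/27) - 60)*37 = (50/27 - 60)*37 = -1570/27*37 = -58090/27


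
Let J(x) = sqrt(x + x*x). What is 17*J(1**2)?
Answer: 17*sqrt(2) ≈ 24.042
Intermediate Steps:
J(x) = sqrt(x + x**2)
17*J(1**2) = 17*sqrt(1**2*(1 + 1**2)) = 17*sqrt(1*(1 + 1)) = 17*sqrt(1*2) = 17*sqrt(2)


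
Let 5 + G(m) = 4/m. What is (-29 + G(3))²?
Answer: 9604/9 ≈ 1067.1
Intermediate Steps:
G(m) = -5 + 4/m
(-29 + G(3))² = (-29 + (-5 + 4/3))² = (-29 - 11/3)² = (-98/3)² = 9604/9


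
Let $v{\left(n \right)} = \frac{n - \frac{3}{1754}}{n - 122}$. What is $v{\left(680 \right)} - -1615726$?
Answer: $\frac{1581363932149}{978732} \approx 1.6157 \cdot 10^{6}$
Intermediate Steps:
$v{\left(n \right)} = \frac{- \frac{3}{1754} + n}{-122 + n}$ ($v{\left(n \right)} = \frac{n - \frac{3}{1754}}{-122 + n} = \frac{- \frac{3}{1754} + n}{-122 + n}$)
$v{\left(680 \right)} - -1615726 = \frac{- \frac{3}{1754} + 680}{-122 + 680} - -1615726 = \frac{1}{558} \cdot \frac{1192717}{1754} + 1615726 = \frac{1192717}{978732} + 1615726 = \frac{1581363932149}{978732}$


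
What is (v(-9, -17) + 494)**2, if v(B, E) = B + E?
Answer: 219024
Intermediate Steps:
(v(-9, -17) + 494)**2 = ((-9 - 17) + 494)**2 = (-26 + 494)**2 = 468**2 = 219024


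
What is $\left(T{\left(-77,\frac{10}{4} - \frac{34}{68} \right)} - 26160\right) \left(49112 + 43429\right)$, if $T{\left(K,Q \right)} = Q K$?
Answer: $-2435123874$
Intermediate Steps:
$T{\left(K,Q \right)} = K Q$
$\left(T{\left(-77,\frac{10}{4} - \frac{34}{68} \right)} - 26160\right) \left(49112 + 43429\right) = \left(- 77 \left(\frac{10}{4} - \frac{34}{68}\right) - 26160\right) \left(49112 + 43429\right) = \left(- 77 \left(10 \cdot \frac{1}{4} - \frac{1}{2}\right) - 26160\right) 92541 = \left(- 77 \left(\frac{5}{2} - \frac{1}{2}\right) - 26160\right) 92541 = \left(\left(-77\right) 2 - 26160\right) 92541 = \left(-154 - 26160\right) 92541 = \left(-26314\right) 92541 = -2435123874$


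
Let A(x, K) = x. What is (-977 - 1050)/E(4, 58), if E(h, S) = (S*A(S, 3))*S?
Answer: -2027/195112 ≈ -0.010389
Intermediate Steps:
E(h, S) = S³ (E(h, S) = (S*S)*S = S²*S = S³)
(-977 - 1050)/E(4, 58) = (-977 - 1050)/(58³) = -2027/195112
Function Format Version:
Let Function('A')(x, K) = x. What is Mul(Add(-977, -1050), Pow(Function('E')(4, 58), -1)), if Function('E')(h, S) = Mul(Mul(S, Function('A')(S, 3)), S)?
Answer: Rational(-2027, 195112) ≈ -0.010389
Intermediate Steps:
Function('E')(h, S) = Pow(S, 3) (Function('E')(h, S) = Mul(Mul(S, S), S) = Mul(Pow(S, 2), S) = Pow(S, 3))
Mul(Add(-977, -1050), Pow(Function('E')(4, 58), -1)) = Mul(Add(-977, -1050), Pow(Pow(58, 3), -1)) = Mul(-2027, Pow(195112, -1)) = Mul(-2027, Rational(1, 195112)) = Rational(-2027, 195112)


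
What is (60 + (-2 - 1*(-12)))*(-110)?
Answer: -7700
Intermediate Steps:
(60 + (-2 - 1*(-12)))*(-110) = (60 + (-2 + 12))*(-110) = (60 + 10)*(-110) = 70*(-110) = -7700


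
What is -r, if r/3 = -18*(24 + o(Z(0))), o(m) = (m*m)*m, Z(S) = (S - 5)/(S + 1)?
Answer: -5454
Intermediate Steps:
Z(S) = (-5 + S)/(1 + S)
o(m) = m³ (o(m) = m²*m = m³)
r = 5454 (r = 3*(-18*(24 + ((-5 + 0)/(1 + 0))³)) = 3*(-18*(24 + (-5/1)³)) = 3*(-18*(24 + (1*(-5))³)) = 3*(-18*(24 + (-5)³)) = 3*(-18*(24 - 125)) = 3*(-18*(-101)) = 3*1818 = 5454)
-r = -1*5454 = -5454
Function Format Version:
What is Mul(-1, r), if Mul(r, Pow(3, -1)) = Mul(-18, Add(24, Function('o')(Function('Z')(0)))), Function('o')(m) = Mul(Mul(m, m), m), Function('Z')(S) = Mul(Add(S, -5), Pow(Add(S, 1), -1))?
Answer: -5454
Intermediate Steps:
Function('Z')(S) = Mul(Pow(Add(1, S), -1), Add(-5, S)) (Function('Z')(S) = Mul(Add(-5, S), Pow(Add(1, S), -1)) = Mul(Pow(Add(1, S), -1), Add(-5, S)))
Function('o')(m) = Pow(m, 3) (Function('o')(m) = Mul(Pow(m, 2), m) = Pow(m, 3))
r = 5454 (r = Mul(3, Mul(-18, Add(24, Pow(Mul(Pow(Add(1, 0), -1), Add(-5, 0)), 3)))) = Mul(3, Mul(-18, Add(24, Pow(Mul(Pow(1, -1), -5), 3)))) = Mul(3, Mul(-18, Add(24, Pow(Mul(1, -5), 3)))) = Mul(3, Mul(-18, Add(24, Pow(-5, 3)))) = Mul(3, Mul(-18, Add(24, -125))) = Mul(3, Mul(-18, -101)) = Mul(3, 1818) = 5454)
Mul(-1, r) = Mul(-1, 5454) = -5454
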